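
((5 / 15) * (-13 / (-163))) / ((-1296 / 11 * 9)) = -143 / 5703696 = -0.00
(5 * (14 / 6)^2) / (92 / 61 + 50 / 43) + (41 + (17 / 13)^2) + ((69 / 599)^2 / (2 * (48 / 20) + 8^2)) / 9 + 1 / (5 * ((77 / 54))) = 13429609043920760303 / 253187446191399720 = 53.04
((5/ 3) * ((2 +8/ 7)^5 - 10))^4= 4767069507919323498902410000/ 79792266297612001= 59743503087.62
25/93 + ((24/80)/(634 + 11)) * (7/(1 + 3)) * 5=43651/159960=0.27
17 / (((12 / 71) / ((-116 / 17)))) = -2059 / 3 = -686.33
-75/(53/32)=-2400/53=-45.28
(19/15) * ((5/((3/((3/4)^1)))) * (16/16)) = 19/12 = 1.58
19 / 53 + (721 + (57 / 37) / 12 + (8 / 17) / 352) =529149551 / 733414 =721.49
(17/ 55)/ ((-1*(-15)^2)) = -17/ 12375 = -0.00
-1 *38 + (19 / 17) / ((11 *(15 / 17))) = -6251 / 165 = -37.88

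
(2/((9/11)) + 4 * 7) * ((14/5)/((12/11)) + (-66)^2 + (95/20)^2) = 144051527/1080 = 133381.04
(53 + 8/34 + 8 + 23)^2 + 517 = 2200037/289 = 7612.58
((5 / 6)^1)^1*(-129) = -215 / 2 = -107.50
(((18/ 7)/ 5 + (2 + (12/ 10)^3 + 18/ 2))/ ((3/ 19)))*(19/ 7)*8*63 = 100389768/ 875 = 114731.16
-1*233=-233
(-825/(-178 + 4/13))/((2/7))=65/4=16.25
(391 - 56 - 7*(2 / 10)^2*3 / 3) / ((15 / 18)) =50208 / 125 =401.66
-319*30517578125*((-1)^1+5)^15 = -10452992000000000000000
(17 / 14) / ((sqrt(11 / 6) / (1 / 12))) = 17 * sqrt(66) / 1848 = 0.07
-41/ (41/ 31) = -31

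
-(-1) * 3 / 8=3 / 8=0.38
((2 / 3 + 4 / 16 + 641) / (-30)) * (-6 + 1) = 7703 / 72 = 106.99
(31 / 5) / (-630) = -31 / 3150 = -0.01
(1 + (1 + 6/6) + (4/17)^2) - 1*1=594/289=2.06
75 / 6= 25 / 2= 12.50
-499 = -499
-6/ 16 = -3/ 8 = -0.38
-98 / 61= -1.61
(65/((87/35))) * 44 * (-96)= -3203200/29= -110455.17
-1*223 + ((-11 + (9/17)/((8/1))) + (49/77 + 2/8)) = -348639/1496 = -233.05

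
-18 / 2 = -9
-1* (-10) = 10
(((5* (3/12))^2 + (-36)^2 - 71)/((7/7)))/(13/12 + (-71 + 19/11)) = -647625/36004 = -17.99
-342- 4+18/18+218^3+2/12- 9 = 62159269/6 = 10359878.17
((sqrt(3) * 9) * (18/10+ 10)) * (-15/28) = -1593 * sqrt(3)/28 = -98.54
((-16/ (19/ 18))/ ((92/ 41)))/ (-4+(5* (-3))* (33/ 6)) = 5904/ 75601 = 0.08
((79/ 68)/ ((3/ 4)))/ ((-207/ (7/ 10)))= -553/ 105570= -0.01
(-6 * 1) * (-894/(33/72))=128736/11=11703.27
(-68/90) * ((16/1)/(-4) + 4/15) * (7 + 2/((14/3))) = 14144/675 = 20.95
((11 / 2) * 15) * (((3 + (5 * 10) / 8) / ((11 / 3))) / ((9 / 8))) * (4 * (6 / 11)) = 4440 / 11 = 403.64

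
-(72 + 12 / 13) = -948 / 13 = -72.92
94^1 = 94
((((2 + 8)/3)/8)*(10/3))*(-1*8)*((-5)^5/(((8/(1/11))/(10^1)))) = 390625/99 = 3945.71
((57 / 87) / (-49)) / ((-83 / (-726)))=-0.12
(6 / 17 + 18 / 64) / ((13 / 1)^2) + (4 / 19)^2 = 1595521 / 33188896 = 0.05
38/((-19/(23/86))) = -23/43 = -0.53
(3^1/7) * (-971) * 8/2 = -11652/7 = -1664.57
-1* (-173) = 173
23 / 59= 0.39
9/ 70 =0.13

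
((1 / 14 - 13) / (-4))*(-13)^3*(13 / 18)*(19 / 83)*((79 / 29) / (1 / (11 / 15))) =-85354291451 / 36393840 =-2345.30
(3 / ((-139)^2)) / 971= 3 / 18760691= 0.00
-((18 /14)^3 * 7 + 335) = -17144 /49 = -349.88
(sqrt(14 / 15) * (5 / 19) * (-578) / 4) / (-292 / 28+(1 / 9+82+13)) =-6069 * sqrt(210) / 202730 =-0.43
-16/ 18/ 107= -8/ 963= -0.01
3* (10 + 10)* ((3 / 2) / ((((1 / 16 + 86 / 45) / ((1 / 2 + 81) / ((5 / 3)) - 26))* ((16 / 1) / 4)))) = 370980 / 1421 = 261.07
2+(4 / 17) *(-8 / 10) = 154 / 85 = 1.81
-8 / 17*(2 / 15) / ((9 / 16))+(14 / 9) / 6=113 / 765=0.15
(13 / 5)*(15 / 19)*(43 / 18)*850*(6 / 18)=237575 / 171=1389.33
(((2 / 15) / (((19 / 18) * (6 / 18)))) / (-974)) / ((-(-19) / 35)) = -126 / 175807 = -0.00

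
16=16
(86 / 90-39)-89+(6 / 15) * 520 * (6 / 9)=11.62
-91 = -91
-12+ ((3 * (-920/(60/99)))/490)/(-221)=-647463/54145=-11.96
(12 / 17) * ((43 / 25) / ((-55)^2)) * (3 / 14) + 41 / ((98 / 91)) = 685239673 / 17998750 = 38.07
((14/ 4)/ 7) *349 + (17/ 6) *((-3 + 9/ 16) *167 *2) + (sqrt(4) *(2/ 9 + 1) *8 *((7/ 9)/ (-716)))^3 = -2132.19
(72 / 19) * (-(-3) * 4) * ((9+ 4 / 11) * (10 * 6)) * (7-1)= 32037120 / 209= 153287.66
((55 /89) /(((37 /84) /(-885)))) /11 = -371700 /3293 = -112.88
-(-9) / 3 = 3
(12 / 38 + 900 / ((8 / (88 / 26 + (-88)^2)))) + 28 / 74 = 7965382994 / 9139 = 871581.46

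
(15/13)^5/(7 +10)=759375/6311981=0.12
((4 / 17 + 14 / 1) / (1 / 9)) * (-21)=-45738 / 17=-2690.47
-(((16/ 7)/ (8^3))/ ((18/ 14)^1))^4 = -1/ 6879707136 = -0.00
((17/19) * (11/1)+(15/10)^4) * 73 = 330763/304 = 1088.04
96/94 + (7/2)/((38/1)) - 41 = -142475/3572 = -39.89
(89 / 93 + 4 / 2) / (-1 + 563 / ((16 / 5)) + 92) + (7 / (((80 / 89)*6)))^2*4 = 51473147729 / 7626297600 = 6.75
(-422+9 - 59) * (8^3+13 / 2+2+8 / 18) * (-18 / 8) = 553243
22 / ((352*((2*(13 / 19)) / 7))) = 133 / 416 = 0.32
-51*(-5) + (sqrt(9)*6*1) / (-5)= 1257 / 5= 251.40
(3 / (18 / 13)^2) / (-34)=-169 / 3672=-0.05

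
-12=-12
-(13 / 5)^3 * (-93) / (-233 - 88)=-68107 / 13375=-5.09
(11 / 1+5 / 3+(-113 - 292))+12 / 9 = -391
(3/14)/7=3/98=0.03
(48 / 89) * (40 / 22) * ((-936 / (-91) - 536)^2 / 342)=2166784000 / 2734347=792.43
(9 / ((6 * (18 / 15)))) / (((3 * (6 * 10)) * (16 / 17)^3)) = 4913 / 589824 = 0.01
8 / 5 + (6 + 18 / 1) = 128 / 5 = 25.60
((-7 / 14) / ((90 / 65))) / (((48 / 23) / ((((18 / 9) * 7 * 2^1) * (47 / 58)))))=-98371 / 25056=-3.93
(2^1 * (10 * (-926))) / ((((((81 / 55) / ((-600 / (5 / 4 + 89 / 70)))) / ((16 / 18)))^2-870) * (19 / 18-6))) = -16866060288000000000 / 3917503525711573717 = -4.31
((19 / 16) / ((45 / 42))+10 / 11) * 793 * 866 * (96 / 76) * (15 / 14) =2743174941 / 1463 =1875034.14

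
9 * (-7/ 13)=-63/ 13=-4.85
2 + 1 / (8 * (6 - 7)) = 15 / 8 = 1.88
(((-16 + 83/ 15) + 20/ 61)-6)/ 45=-14767/ 41175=-0.36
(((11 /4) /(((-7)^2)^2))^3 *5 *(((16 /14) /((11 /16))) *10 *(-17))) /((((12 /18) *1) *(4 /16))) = -1234200 /96889010407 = -0.00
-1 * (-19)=19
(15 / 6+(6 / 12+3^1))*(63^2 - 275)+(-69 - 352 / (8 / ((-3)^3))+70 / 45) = 209561 / 9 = 23284.56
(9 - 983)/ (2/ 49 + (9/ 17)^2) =-13792814/ 4547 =-3033.39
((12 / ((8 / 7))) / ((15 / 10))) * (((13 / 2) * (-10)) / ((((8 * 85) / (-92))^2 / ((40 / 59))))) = -96278 / 17051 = -5.65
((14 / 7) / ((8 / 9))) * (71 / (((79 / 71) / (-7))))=-317583 / 316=-1005.01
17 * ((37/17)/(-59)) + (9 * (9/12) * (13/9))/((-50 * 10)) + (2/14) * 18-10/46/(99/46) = 149139407/81774000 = 1.82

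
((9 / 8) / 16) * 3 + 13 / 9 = 1907 / 1152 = 1.66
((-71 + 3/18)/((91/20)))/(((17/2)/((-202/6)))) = 50500/819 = 61.66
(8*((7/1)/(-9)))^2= 3136/81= 38.72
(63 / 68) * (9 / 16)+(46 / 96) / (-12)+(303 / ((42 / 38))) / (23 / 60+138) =9219191 / 3744216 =2.46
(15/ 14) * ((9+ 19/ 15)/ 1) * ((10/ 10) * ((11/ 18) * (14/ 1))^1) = 847/ 9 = 94.11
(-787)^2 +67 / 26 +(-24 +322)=16111409 / 26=619669.58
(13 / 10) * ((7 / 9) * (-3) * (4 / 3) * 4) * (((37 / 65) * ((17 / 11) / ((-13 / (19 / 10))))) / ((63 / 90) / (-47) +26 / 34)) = 534735544 / 192760425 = 2.77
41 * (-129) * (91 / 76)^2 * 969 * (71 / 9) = -17621479421 / 304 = -57965392.83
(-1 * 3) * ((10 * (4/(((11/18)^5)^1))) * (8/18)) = -100776960/161051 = -625.75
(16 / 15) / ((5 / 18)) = 96 / 25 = 3.84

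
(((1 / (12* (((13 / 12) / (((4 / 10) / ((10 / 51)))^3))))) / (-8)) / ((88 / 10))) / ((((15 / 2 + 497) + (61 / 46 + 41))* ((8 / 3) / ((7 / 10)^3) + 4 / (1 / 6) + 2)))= -3139451217 / 6250545129400000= -0.00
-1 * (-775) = 775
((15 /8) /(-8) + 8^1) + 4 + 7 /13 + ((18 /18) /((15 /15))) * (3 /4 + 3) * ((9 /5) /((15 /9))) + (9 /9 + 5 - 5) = 72193 /4160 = 17.35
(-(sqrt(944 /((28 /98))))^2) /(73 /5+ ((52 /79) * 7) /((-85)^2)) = -1885840600 /8333679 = -226.29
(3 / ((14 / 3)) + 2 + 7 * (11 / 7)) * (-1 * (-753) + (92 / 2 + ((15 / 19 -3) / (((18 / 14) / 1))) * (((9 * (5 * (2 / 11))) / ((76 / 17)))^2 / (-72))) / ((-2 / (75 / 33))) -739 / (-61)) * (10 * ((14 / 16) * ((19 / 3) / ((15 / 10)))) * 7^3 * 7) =9708024607696758385 / 11255021184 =862550540.69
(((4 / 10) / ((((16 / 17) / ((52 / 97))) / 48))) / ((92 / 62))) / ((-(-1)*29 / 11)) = 904332 / 323495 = 2.80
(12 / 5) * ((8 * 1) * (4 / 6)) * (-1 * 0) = 0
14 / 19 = 0.74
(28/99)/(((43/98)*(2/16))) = 21952/4257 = 5.16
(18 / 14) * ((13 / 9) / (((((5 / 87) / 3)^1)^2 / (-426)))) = -377254098 / 175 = -2155737.70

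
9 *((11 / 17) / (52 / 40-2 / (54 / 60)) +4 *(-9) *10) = -4580550 / 1411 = -3246.31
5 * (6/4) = 15/2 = 7.50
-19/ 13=-1.46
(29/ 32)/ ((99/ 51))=493/ 1056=0.47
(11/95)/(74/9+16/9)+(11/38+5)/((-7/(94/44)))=-234481/146300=-1.60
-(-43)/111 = 43/111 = 0.39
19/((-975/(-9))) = 57/325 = 0.18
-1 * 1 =-1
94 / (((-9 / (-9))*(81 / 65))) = 6110 / 81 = 75.43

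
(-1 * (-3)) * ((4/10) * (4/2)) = 2.40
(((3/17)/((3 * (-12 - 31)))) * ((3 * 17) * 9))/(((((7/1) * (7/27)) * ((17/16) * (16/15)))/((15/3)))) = -54675/35819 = -1.53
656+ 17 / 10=6577 / 10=657.70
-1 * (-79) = 79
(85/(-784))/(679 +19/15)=-1275/7999936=-0.00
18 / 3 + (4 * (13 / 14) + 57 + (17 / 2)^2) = 138.96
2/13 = 0.15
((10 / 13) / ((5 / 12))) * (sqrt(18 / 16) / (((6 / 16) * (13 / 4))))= 192 * sqrt(2) / 169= 1.61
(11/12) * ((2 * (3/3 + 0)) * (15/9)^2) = 275/54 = 5.09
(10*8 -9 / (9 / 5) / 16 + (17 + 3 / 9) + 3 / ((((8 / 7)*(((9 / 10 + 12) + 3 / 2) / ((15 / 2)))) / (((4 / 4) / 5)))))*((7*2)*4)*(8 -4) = 261527 / 12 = 21793.92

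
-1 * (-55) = 55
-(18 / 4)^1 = -9 / 2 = -4.50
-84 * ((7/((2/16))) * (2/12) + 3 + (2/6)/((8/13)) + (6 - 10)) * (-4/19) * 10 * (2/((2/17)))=506940/19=26681.05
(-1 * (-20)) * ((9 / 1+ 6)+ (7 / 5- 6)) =208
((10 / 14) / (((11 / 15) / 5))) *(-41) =-15375 / 77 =-199.68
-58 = -58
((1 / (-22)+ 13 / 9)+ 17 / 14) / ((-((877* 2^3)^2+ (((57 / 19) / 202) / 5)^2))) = -1847401100 / 34798068837107037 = -0.00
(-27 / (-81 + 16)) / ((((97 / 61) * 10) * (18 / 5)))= 183 / 25220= 0.01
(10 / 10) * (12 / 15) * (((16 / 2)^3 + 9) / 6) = 1042 / 15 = 69.47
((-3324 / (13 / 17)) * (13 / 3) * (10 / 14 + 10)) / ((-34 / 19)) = 789450 / 7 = 112778.57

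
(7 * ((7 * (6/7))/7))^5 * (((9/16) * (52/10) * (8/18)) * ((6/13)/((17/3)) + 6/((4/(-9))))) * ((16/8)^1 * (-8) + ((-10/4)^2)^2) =-531814977/170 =-3128323.39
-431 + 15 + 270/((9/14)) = 4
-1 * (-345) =345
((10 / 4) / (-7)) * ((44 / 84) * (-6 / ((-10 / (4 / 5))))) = -22 / 245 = -0.09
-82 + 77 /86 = -6975 /86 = -81.10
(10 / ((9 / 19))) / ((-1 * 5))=-4.22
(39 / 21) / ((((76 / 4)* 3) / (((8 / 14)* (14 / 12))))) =26 / 1197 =0.02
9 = 9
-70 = -70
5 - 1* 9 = -4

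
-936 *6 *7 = -39312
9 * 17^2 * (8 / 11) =20808 / 11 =1891.64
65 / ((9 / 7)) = 455 / 9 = 50.56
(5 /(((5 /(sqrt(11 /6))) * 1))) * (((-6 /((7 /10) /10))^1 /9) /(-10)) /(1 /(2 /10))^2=2 * sqrt(66) /315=0.05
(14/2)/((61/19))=133/61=2.18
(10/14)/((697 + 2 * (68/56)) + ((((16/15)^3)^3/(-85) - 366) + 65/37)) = 604521826171875/283659787036384751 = 0.00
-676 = -676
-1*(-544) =544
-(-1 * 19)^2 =-361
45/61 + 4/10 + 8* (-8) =-19173/305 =-62.86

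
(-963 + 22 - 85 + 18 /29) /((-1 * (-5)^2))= 41.02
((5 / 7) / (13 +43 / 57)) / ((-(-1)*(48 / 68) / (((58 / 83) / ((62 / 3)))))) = 0.00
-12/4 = -3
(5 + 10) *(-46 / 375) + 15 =329 / 25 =13.16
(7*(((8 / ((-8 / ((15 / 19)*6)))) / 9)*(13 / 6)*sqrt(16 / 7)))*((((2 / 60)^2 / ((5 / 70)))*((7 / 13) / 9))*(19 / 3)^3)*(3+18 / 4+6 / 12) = -22.83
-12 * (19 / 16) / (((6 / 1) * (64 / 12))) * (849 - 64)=-44745 / 128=-349.57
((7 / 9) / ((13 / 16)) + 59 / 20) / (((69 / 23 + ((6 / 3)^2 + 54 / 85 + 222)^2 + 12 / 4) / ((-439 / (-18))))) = 5799907765 / 3126525867504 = 0.00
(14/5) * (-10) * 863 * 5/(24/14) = -211435/3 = -70478.33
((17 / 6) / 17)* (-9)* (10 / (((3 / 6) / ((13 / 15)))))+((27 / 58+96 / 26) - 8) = -22501 / 754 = -29.84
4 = 4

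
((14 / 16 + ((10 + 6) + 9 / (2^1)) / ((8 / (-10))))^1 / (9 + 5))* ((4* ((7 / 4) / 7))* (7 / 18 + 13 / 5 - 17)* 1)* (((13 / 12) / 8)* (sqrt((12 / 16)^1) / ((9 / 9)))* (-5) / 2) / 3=-180323* sqrt(3) / 129024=-2.42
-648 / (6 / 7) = -756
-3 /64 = -0.05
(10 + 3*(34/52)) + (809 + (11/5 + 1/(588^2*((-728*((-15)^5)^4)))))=823.16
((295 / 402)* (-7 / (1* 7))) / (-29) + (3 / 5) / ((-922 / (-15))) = 0.04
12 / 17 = 0.71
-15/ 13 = -1.15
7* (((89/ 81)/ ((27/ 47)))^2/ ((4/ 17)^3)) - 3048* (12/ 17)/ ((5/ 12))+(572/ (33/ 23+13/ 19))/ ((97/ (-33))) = -3844182945970131907/ 1168555088928960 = -3289.69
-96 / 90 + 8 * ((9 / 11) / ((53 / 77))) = 6712 / 795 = 8.44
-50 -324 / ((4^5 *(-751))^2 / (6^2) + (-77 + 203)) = -3696236983408 / 73924739639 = -50.00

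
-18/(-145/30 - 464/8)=108/377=0.29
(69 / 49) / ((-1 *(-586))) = 69 / 28714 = 0.00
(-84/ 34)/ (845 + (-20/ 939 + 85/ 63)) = -414099/ 141854290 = -0.00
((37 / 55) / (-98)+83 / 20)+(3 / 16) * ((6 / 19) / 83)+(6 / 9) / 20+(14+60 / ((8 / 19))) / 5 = 3618685351 / 102000360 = 35.48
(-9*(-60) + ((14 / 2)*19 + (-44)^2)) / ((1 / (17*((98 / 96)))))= 2173297 / 48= 45277.02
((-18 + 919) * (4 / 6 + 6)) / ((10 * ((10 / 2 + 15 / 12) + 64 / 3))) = 7208 / 331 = 21.78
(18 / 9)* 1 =2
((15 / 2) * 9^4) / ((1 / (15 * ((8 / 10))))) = 590490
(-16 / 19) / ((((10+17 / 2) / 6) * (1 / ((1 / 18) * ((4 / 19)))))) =-128 / 40071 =-0.00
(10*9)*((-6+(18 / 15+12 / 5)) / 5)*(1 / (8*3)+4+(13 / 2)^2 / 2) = -5436 / 5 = -1087.20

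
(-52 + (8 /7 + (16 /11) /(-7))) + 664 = 47196 /77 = 612.94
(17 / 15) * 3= 3.40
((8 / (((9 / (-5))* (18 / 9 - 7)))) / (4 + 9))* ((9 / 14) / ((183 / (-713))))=-2852 / 16653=-0.17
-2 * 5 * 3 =-30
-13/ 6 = -2.17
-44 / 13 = -3.38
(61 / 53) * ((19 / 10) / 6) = 1159 / 3180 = 0.36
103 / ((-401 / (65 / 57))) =-6695 / 22857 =-0.29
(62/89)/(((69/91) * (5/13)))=73346/30705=2.39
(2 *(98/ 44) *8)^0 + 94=95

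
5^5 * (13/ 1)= 40625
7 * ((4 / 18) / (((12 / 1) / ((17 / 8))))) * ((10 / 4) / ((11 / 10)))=2975 / 4752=0.63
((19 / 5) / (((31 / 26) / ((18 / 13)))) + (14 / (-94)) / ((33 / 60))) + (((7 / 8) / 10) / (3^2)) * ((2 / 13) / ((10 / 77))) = 3115484633 / 750063600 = 4.15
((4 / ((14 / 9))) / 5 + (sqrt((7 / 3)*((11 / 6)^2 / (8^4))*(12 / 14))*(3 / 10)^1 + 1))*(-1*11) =-583 / 35-121*sqrt(2) / 1280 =-16.79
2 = 2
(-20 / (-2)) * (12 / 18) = 20 / 3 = 6.67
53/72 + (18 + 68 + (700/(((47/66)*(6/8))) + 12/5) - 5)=23599583/16920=1394.77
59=59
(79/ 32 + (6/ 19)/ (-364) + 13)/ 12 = 285269/ 221312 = 1.29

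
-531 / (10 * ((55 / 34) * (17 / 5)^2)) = -531 / 187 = -2.84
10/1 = 10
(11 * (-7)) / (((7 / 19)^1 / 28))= -5852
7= 7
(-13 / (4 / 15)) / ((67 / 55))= -10725 / 268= -40.02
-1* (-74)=74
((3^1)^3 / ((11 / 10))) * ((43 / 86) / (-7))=-135 / 77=-1.75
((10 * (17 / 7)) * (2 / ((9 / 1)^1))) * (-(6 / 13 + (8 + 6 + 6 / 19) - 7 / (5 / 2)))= -1005856 / 15561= -64.64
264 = 264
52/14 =26/7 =3.71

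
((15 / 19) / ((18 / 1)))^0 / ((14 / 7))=1 / 2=0.50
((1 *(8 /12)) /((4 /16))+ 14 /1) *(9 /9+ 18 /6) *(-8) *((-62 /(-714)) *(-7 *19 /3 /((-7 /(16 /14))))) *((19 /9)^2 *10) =-27216512000 /1821771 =-14939.59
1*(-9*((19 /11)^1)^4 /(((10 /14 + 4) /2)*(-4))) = 2736741 /322102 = 8.50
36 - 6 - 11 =19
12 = 12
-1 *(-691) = 691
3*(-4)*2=-24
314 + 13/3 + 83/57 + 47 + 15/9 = 21002/57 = 368.46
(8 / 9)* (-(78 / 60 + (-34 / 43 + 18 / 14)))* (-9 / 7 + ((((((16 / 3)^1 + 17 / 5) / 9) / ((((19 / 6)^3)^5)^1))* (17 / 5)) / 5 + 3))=-2.74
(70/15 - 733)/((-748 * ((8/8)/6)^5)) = 1415880/187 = 7571.55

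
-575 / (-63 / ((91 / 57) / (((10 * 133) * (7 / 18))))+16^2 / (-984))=919425 / 32636621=0.03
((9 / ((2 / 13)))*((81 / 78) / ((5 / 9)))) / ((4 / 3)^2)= 61.51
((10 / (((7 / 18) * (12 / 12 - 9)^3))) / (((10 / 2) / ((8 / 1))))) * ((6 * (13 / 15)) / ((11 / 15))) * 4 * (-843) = 295893 / 154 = 1921.38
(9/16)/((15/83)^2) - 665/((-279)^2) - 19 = -55610951/31136400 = -1.79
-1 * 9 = -9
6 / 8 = 3 / 4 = 0.75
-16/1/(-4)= 4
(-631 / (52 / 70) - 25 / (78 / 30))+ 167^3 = 121071703 / 26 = 4656603.96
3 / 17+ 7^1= 122 / 17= 7.18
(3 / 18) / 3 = 0.06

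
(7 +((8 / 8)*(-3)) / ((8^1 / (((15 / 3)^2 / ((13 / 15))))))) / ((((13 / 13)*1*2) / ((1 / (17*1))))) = -397 / 3536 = -0.11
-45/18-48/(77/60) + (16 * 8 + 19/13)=179297/2002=89.56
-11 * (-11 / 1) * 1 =121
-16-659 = -675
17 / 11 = 1.55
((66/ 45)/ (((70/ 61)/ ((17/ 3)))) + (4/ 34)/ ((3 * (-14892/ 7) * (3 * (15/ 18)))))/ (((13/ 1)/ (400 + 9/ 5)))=223.85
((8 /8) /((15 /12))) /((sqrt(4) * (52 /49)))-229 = -29721 /130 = -228.62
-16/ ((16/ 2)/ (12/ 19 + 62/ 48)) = -877/ 228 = -3.85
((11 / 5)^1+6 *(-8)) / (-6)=229 / 30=7.63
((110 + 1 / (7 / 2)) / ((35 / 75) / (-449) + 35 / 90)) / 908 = 7799130 / 24904397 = 0.31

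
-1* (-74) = 74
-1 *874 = -874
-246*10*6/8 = -1845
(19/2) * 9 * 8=684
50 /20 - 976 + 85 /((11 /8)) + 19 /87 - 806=-3287225 /1914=-1717.46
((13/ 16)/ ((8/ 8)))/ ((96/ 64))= 13/ 24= 0.54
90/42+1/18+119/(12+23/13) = 244505/22554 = 10.84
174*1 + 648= 822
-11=-11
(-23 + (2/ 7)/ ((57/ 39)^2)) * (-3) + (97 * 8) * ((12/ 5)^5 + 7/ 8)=493851301814/ 7896875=62537.56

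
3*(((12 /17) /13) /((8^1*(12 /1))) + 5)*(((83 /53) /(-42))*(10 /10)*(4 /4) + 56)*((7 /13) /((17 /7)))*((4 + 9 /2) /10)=7709449251 /48726080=158.22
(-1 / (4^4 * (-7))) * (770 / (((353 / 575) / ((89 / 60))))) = 562925 / 542208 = 1.04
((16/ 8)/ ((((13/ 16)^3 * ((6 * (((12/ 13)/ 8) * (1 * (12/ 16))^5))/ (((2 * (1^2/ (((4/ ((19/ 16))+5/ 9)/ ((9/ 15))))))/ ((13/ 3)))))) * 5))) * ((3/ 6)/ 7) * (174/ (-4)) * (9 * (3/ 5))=-6933184512/ 1289913625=-5.37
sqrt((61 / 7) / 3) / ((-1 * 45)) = -sqrt(1281) / 945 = -0.04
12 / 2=6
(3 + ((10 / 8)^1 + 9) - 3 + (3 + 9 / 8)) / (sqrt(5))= 23*sqrt(5) / 8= 6.43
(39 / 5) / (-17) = -39 / 85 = -0.46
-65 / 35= -13 / 7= -1.86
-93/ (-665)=0.14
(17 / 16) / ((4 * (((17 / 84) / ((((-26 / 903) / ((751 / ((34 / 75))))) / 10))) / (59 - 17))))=-1547 / 16146500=-0.00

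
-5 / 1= -5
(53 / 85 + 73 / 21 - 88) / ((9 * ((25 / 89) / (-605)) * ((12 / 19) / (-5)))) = -15321476291 / 96390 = -158952.96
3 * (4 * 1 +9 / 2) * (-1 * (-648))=16524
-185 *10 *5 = -9250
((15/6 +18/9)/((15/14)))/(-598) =-21/2990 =-0.01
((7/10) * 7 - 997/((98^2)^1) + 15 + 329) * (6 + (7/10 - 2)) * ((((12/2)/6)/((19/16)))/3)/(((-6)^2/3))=787212071/20528550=38.35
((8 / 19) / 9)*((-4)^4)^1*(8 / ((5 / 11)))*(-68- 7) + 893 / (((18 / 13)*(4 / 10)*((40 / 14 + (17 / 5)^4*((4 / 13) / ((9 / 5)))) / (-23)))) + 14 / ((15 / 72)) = -51544974572321 / 2999440320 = -17184.86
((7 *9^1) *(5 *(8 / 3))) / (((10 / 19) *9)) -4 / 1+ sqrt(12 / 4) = sqrt(3)+ 520 / 3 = 175.07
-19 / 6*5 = -95 / 6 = -15.83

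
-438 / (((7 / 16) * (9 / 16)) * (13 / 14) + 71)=-224256 / 36469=-6.15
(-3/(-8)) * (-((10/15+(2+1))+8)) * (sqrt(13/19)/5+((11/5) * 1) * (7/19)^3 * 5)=-3.13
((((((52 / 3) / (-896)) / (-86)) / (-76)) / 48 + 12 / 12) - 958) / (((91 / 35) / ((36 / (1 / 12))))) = -159009.23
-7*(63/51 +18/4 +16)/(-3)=5173/102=50.72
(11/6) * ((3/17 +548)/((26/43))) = 4407887/2652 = 1662.10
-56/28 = -2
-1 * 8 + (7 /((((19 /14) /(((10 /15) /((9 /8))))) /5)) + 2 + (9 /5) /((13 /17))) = 388019 /33345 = 11.64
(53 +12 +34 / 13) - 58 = 125 / 13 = 9.62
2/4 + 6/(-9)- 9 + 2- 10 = -103/6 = -17.17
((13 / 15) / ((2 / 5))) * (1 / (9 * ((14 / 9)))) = 0.15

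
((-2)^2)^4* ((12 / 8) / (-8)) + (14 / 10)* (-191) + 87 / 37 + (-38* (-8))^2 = 17039046 / 185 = 92102.95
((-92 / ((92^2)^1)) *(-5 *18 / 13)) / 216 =5 / 14352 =0.00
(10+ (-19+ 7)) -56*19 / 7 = -154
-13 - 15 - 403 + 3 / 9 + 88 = -1028 / 3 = -342.67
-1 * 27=-27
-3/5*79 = -237/5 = -47.40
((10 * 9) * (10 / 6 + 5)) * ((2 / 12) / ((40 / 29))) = 145 / 2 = 72.50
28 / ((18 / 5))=70 / 9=7.78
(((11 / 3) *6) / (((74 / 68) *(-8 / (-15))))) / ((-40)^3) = -561 / 947200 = -0.00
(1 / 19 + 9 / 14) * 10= 925 / 133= 6.95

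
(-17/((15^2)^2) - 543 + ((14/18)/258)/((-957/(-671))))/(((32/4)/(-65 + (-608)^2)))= -25339070537024027/1010070000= -25086449.99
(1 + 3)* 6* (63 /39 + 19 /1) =6432 /13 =494.77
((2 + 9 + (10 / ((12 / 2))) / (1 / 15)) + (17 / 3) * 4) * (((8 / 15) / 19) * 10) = 2816 / 171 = 16.47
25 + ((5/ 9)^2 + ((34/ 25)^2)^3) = 625617438946/ 19775390625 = 31.64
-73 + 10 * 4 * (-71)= -2913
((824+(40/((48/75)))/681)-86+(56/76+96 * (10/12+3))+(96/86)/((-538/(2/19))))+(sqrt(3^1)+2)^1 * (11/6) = 11 * sqrt(3)/6+332405405723/299330826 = 1113.67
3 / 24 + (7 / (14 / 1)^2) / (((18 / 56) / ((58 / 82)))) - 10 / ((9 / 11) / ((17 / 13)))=-67283 / 4264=-15.78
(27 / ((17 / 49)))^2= 1750329 / 289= 6056.50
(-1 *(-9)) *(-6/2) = -27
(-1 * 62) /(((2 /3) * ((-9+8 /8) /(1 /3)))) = 31 /8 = 3.88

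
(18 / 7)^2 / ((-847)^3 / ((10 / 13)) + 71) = -3240 / 387070099661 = -0.00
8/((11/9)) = 72/11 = 6.55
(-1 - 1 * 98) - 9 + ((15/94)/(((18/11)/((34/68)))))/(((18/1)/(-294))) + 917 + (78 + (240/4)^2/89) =926.65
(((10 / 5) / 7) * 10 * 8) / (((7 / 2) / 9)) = 2880 / 49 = 58.78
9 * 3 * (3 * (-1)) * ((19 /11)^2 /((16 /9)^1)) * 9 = -2368521 /1936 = -1223.41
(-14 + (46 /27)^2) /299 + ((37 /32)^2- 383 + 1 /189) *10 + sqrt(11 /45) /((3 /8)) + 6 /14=-425890808857 /111601152 + 8 *sqrt(55) /45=-3814.87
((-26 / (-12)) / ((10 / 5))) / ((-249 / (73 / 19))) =-949 / 56772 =-0.02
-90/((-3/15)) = 450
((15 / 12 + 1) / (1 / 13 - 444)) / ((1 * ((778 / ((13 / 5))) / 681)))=-1035801 / 89796760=-0.01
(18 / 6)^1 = 3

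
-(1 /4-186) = 743 /4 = 185.75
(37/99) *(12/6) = 74/99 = 0.75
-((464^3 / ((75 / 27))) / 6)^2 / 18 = -1247434917281792 / 625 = -1995895867650.87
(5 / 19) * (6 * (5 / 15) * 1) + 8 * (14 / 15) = 2278 / 285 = 7.99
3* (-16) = -48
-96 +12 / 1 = -84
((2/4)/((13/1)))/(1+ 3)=1/104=0.01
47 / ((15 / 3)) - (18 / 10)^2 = 154 / 25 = 6.16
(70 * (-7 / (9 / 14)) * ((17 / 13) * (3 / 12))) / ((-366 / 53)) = 1545215 / 42822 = 36.08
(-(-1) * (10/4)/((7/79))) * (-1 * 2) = -395/7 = -56.43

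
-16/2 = -8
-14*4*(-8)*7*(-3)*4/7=-5376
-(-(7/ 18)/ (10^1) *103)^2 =-519841/ 32400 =-16.04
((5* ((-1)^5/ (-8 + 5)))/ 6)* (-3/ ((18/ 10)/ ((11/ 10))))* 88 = -1210/ 27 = -44.81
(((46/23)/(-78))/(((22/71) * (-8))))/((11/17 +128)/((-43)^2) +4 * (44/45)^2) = 1506426525/567071252176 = 0.00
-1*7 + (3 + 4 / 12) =-11 / 3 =-3.67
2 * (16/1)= 32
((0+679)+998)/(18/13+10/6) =65403/119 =549.61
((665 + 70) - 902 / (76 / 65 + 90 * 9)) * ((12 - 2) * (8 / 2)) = 18875600 / 643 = 29355.52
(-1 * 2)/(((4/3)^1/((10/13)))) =-15/13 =-1.15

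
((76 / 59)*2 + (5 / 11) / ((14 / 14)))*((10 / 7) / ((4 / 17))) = 23885 / 1298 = 18.40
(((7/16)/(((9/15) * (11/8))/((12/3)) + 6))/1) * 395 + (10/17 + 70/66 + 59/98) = 182558273/6065906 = 30.10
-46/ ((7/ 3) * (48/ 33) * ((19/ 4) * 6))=-253/ 532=-0.48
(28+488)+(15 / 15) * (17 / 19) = 516.89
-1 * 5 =-5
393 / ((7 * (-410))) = -393 / 2870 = -0.14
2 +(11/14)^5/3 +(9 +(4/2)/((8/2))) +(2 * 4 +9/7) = 33698219/1613472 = 20.89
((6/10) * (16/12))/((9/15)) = 4/3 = 1.33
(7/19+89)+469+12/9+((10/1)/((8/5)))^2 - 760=-147047/912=-161.24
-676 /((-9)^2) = -676 /81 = -8.35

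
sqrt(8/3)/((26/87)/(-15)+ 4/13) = 5655 * sqrt(6)/2441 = 5.67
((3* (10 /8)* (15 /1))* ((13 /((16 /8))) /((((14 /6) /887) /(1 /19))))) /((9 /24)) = 2594475 /133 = 19507.33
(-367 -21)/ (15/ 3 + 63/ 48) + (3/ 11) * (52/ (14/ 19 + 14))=-4705319/ 77770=-60.50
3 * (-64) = -192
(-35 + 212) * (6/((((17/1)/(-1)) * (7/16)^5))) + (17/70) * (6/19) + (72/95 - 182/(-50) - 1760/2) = -647777429874/135716525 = -4773.02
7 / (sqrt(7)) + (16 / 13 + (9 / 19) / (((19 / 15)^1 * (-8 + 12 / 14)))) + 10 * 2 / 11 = sqrt(7) + 1546933 / 516230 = 5.64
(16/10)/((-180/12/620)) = -992/15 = -66.13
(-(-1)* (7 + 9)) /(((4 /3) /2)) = 24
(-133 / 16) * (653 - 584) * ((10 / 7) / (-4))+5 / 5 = 6587 / 32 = 205.84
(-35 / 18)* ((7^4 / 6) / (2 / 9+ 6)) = -12005 / 96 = -125.05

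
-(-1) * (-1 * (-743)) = 743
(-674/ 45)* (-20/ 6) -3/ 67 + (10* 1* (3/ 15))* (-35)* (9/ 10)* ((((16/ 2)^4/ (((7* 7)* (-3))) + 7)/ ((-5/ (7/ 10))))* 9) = -145289731/ 90450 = -1606.30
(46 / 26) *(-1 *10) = -230 / 13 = -17.69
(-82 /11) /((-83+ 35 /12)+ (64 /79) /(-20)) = 388680 /4177657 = 0.09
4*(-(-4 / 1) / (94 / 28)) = 224 / 47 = 4.77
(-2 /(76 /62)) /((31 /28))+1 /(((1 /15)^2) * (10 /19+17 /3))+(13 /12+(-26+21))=2490263 /80484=30.94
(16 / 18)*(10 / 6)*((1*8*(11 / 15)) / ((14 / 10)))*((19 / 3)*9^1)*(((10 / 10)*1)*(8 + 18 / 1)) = 1738880 / 189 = 9200.42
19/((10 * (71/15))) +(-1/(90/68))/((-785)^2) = 1580612297/3937677750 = 0.40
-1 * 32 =-32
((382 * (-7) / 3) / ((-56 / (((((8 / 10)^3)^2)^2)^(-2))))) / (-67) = -11384487152099609375 / 226305881275367424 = -50.31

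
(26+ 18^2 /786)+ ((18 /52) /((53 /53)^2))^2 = 2349571 /88556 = 26.53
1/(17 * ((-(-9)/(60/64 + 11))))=191/2448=0.08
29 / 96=0.30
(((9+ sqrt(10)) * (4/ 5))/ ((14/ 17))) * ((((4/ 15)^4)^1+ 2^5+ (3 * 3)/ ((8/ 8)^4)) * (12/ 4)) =70579954 * sqrt(10)/ 590625+ 70579954/ 65625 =1453.40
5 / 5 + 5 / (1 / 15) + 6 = 82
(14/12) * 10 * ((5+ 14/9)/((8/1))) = 2065/216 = 9.56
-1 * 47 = -47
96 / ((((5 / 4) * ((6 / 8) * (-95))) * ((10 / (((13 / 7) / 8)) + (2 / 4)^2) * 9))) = -26624 / 9631575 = -0.00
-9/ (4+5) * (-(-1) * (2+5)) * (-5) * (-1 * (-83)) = 2905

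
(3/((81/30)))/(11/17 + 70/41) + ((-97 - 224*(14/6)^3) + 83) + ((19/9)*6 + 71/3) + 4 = -41631217/14769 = -2818.82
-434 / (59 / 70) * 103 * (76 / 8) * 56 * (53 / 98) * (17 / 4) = -64851994.75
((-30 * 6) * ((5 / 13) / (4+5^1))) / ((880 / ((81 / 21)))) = -0.03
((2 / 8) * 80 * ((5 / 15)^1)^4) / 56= 0.00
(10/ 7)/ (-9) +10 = 620/ 63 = 9.84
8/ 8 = 1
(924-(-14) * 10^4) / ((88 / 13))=458003 / 22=20818.32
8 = 8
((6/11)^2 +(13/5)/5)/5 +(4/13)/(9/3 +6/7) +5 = 27835898/5308875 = 5.24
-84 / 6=-14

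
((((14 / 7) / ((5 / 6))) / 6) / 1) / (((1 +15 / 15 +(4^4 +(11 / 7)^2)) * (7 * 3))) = 14 / 191445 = 0.00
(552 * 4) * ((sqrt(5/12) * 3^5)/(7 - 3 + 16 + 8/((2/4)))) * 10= 24840 * sqrt(15)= 96204.91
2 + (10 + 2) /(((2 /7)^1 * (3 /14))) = 198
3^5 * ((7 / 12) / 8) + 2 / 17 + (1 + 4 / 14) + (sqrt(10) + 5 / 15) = sqrt(10) + 222259 / 11424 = 22.62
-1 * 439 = -439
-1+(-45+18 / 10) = -221 / 5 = -44.20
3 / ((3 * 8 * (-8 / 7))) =-0.11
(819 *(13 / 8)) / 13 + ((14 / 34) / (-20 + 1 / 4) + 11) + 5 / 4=1231307 / 10744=114.60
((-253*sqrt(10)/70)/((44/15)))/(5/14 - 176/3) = 207*sqrt(10)/9796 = 0.07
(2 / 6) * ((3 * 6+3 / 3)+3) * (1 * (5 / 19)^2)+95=103435 / 1083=95.51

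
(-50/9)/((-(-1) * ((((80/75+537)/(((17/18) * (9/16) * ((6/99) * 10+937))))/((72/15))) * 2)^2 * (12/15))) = -34584105501125/1008904443008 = -34.28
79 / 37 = 2.14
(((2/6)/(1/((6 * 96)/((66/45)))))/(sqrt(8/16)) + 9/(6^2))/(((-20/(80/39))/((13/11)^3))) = -324480 * sqrt(2)/14641 - 169/3993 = -31.38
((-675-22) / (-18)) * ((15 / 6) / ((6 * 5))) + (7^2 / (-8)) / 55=9253 / 2970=3.12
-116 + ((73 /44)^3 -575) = -58473127 /85184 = -686.43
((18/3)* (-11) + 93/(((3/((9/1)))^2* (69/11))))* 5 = 7755/23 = 337.17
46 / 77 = 0.60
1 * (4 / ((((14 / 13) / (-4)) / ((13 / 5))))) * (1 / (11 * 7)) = -1352 / 2695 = -0.50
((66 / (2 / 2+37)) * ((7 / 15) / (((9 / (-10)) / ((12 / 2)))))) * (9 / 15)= -3.24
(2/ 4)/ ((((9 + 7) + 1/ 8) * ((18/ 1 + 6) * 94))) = 1/ 72756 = 0.00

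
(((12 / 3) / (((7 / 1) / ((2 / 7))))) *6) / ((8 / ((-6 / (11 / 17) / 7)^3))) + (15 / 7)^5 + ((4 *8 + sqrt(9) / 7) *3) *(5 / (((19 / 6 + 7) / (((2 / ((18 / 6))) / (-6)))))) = 54011704127 / 1364577137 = 39.58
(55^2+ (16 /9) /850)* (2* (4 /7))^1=92565064 /26775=3457.15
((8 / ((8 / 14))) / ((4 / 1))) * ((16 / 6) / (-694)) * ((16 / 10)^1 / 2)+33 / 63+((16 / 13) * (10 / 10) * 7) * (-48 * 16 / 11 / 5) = -208041831 / 1736735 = -119.79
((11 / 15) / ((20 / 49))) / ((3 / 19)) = 10241 / 900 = 11.38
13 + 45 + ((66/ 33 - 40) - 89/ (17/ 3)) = 73/ 17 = 4.29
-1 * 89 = -89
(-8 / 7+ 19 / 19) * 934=-934 / 7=-133.43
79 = 79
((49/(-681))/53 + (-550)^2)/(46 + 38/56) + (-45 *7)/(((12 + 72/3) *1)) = 1221179760227/188694204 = 6471.74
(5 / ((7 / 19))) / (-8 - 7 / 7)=-95 / 63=-1.51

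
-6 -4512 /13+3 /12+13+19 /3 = -52025 /156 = -333.49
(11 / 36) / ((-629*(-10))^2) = 11 / 1424307600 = 0.00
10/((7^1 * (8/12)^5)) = 1215/112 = 10.85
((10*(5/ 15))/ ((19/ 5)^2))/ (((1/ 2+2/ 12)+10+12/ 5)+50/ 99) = 20625/ 1212599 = 0.02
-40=-40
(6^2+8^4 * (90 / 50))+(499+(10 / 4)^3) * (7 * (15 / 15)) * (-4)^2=325234 / 5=65046.80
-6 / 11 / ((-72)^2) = -1 / 9504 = -0.00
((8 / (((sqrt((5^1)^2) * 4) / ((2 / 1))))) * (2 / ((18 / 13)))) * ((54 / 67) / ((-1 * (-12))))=26 / 335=0.08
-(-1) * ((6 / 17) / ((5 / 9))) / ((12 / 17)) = 9 / 10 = 0.90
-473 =-473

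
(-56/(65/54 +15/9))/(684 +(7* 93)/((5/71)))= -1008/512957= -0.00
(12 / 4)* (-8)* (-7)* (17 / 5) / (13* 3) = 952 / 65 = 14.65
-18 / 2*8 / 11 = -72 / 11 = -6.55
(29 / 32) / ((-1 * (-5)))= 29 / 160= 0.18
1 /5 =0.20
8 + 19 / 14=131 / 14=9.36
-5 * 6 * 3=-90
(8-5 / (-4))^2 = 1369 / 16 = 85.56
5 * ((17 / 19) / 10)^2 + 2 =14729 / 7220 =2.04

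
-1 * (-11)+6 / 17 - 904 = -15175 / 17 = -892.65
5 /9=0.56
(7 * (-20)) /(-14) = 10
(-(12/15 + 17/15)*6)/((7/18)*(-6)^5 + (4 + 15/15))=58/15095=0.00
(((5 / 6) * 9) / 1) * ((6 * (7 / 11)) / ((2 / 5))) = 1575 / 22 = 71.59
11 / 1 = 11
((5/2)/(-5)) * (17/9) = -17/18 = -0.94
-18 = -18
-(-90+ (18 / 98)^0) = 89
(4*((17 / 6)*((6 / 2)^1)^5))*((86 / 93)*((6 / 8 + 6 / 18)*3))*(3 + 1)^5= 262738944 / 31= 8475449.81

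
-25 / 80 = -5 / 16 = -0.31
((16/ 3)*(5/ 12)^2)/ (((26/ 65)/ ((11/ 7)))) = 1375/ 378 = 3.64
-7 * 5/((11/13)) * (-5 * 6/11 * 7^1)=95550/121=789.67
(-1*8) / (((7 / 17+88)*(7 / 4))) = -544 / 10521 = -0.05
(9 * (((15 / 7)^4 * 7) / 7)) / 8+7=590081 / 19208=30.72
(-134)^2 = 17956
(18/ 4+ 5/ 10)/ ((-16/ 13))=-4.06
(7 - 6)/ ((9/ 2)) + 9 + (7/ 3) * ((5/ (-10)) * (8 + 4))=-4.78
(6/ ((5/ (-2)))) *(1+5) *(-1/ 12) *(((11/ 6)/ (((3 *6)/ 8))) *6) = 88/ 15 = 5.87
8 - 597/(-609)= 8.98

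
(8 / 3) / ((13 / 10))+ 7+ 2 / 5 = 1843 / 195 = 9.45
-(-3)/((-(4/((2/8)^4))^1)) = -3/1024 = -0.00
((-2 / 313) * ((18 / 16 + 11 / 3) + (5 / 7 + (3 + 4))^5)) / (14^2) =-11021893381 / 12372910032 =-0.89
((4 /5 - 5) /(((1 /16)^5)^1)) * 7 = -154140672 /5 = -30828134.40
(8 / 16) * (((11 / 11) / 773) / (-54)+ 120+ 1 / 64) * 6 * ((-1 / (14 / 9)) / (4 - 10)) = 160310119 / 4155648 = 38.58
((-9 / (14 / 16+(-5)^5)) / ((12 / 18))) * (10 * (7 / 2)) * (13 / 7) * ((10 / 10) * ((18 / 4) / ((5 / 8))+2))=7176 / 2777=2.58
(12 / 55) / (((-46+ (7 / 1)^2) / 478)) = 1912 / 55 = 34.76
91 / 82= 1.11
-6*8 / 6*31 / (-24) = 31 / 3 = 10.33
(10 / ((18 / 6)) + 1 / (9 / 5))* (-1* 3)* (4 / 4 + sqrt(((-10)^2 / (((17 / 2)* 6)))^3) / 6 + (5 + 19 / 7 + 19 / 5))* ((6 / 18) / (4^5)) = -73 / 1536 - 4375* sqrt(51) / 17978112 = -0.05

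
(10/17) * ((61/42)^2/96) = 18605/1439424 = 0.01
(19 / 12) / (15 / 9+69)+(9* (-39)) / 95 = -295843 / 80560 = -3.67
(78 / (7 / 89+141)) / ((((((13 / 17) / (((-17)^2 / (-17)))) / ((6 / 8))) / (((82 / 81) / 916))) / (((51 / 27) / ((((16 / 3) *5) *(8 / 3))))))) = -0.00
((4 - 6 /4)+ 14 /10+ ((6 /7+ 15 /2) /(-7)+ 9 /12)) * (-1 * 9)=-30483 /980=-31.11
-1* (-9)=9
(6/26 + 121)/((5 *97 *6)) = 788/18915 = 0.04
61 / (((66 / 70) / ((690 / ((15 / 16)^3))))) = 80453632 / 1485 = 54177.53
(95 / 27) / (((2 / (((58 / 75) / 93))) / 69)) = 1.01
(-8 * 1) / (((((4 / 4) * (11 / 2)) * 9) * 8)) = -0.02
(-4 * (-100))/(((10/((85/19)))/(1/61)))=3400/1159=2.93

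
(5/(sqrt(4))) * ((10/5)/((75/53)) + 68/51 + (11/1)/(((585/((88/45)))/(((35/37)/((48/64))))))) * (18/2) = 62.84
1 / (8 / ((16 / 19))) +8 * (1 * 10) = 80.11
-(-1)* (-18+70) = 52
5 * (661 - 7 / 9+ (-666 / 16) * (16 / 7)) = 2825.40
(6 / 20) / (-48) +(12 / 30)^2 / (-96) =-19 / 2400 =-0.01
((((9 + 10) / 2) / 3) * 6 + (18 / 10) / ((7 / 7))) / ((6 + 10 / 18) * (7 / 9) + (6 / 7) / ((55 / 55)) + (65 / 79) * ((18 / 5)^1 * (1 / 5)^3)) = 116461800 / 33480553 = 3.48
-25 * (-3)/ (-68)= -75/ 68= -1.10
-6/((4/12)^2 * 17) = -54/17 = -3.18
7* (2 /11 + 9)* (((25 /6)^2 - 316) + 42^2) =37296371 /396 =94182.76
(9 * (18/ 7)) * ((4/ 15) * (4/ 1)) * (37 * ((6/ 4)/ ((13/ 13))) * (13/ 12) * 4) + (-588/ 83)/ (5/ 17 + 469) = 68797054974/ 11588045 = 5936.90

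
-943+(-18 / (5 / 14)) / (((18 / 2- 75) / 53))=-49639 / 55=-902.53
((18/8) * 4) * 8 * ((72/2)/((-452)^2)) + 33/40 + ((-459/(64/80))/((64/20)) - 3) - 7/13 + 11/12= -28856543921/159357120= -181.08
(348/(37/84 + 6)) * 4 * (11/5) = 1286208/2705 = 475.49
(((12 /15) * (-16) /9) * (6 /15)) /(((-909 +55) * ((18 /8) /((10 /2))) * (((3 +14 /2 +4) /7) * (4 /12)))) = 128 /57645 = 0.00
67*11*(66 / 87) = 16214 / 29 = 559.10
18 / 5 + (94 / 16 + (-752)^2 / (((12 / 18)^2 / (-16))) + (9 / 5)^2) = -4071626257 / 200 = -20358131.28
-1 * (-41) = 41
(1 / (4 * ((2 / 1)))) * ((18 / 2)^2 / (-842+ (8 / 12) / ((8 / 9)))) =-81 / 6730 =-0.01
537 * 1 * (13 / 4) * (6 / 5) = 20943 / 10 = 2094.30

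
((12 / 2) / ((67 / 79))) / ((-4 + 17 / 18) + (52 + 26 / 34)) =145044 / 1019137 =0.14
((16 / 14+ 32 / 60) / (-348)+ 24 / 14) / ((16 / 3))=976 / 3045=0.32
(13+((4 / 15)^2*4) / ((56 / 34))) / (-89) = -20747 / 140175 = -0.15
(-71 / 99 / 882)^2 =5041 / 7624433124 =0.00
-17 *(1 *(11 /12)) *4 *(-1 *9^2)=5049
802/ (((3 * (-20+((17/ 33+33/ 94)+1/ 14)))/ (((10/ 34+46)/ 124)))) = -1142109353/ 218135840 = -5.24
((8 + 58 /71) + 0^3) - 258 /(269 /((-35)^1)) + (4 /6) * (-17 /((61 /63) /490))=-5693.02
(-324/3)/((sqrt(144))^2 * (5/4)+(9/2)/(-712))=-5696/9493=-0.60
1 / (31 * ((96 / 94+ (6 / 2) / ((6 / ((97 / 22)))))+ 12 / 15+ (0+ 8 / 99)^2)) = 9212940 / 1151644327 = 0.01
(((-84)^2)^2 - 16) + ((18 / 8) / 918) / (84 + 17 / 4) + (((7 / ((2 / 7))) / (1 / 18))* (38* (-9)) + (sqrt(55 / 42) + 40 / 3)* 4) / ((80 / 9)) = 3* sqrt(2310) / 280 + 35840486557043 / 720120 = 49770159.04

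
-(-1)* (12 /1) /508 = 3 /127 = 0.02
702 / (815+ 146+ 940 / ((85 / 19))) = 11934 / 19909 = 0.60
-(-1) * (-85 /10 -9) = -35 /2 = -17.50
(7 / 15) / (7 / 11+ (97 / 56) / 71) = 306152 / 433485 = 0.71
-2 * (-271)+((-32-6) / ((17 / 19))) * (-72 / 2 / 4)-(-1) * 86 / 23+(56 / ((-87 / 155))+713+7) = 52665266 / 34017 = 1548.20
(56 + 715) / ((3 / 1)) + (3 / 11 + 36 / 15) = 14282 / 55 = 259.67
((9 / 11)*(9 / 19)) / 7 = 0.06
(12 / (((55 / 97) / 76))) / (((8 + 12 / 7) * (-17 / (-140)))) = 4334736 / 3179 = 1363.55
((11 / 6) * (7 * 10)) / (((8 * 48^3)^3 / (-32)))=-385 / 64925062108545024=-0.00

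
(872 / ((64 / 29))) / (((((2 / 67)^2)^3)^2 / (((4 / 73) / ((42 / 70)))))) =129327872287722307169786605 / 1794048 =72087186233435397029.39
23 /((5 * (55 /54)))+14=5092 /275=18.52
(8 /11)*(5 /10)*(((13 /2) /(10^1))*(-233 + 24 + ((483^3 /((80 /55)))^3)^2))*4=857008495887176824647993303926309008607992572000698923 /4194304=204326747867387968217848100000000000000000000000.00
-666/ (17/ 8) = -5328/ 17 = -313.41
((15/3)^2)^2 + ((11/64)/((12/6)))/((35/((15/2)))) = 1120033/1792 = 625.02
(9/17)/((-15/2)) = -6/85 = -0.07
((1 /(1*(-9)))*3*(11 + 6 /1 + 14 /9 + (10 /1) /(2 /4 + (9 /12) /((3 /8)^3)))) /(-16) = 9175 /22896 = 0.40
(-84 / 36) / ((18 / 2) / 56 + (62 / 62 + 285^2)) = -392 / 13645995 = -0.00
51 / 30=17 / 10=1.70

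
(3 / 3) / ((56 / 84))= 3 / 2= 1.50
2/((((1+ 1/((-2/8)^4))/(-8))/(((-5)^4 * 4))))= -40000/257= -155.64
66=66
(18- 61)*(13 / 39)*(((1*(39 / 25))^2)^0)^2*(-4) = 172 / 3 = 57.33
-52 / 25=-2.08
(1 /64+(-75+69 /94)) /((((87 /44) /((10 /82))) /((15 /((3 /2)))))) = -61419875 /1341192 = -45.79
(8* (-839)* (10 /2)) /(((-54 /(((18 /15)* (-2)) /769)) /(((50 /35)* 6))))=-268480 /16149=-16.63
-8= -8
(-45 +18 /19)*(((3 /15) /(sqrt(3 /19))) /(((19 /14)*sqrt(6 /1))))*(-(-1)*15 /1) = -5859*sqrt(38) /361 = -100.05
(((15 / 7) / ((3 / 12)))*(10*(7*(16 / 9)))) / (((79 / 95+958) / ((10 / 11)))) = 3040000 / 3005937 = 1.01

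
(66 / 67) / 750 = 11 / 8375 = 0.00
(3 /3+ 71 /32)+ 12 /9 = 437 /96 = 4.55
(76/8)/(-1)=-19/2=-9.50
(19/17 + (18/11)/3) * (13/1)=4043/187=21.62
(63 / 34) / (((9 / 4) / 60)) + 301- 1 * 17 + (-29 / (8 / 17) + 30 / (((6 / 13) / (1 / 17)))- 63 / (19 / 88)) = -41807 / 2584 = -16.18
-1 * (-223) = 223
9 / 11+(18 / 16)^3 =12627 / 5632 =2.24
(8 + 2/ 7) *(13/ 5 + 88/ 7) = 30798/ 245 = 125.71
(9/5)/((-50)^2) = 9/12500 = 0.00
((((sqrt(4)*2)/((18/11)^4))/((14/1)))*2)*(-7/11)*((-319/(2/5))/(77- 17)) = 424589/629856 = 0.67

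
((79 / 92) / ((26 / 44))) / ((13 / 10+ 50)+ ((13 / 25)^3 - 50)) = 13578125 / 13460681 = 1.01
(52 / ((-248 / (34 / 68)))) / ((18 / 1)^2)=-13 / 40176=-0.00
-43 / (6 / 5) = -215 / 6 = -35.83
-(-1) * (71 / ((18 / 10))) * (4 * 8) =11360 / 9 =1262.22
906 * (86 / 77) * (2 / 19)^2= 311664 / 27797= 11.21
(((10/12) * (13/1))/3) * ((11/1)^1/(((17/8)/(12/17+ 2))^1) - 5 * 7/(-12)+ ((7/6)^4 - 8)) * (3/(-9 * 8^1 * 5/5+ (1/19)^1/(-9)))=-712094825/439215264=-1.62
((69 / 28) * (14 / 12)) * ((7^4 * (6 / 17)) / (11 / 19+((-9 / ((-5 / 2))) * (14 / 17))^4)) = 9665440089375 / 308786436716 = 31.30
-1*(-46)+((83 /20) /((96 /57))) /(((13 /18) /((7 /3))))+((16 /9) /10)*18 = 237789 /4160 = 57.16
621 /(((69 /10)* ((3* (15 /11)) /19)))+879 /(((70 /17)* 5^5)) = 91452443 /218750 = 418.07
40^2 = 1600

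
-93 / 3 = -31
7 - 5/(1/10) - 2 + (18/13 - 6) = -645/13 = -49.62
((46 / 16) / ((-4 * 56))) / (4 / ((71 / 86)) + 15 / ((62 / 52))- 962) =0.00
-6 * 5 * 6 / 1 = -180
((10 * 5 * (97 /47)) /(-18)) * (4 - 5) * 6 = 4850 /141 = 34.40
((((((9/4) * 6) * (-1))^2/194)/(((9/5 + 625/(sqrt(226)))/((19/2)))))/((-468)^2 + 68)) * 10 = -352161675/828597130367024 + 1082109375 * sqrt(226)/1657194260734048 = 0.00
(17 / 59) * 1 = 0.29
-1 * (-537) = 537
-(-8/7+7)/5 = -41/35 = -1.17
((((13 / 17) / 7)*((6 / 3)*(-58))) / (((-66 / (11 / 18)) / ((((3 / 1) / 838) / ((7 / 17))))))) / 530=377 / 195865740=0.00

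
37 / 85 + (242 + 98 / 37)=770789 / 3145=245.08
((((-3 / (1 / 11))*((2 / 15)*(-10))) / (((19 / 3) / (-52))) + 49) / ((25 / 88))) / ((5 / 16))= -8353664 / 2375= -3517.33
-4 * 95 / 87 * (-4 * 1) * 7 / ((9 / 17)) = 180880 / 783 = 231.01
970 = 970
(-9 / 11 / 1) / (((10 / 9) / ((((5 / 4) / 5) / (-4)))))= 81 / 1760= 0.05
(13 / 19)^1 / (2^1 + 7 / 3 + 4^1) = 0.08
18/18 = 1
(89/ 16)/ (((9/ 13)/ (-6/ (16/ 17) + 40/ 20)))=-35.15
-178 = -178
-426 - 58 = -484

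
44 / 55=4 / 5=0.80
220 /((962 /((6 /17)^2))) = 3960 /139009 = 0.03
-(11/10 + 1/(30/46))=-2.63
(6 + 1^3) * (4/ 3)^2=112/ 9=12.44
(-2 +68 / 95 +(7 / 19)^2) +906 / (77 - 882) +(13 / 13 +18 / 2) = 2245231 / 290605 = 7.73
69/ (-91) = -69/ 91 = -0.76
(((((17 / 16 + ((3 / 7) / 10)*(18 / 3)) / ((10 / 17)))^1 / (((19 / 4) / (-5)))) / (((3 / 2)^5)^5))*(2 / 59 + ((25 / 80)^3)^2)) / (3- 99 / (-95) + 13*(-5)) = 433125844841 / 8105783053193850276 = 0.00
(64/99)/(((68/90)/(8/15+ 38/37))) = 27712/20757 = 1.34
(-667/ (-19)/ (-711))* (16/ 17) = -0.05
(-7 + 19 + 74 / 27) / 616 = 199 / 8316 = 0.02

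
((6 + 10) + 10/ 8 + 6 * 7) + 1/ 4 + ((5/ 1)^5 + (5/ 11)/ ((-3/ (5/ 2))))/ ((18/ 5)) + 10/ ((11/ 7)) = 1109371/ 1188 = 933.81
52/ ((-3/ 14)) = -728/ 3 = -242.67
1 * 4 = 4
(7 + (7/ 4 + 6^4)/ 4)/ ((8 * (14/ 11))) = 58333/ 1792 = 32.55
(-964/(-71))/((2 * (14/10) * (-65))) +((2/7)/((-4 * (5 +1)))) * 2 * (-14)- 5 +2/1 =-53134/19383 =-2.74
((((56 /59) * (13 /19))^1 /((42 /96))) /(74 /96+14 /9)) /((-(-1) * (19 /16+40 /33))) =0.27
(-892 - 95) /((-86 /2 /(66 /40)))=32571 /860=37.87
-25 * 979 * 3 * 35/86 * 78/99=-1012375/43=-23543.60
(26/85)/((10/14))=0.43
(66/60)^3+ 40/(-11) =-25359/11000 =-2.31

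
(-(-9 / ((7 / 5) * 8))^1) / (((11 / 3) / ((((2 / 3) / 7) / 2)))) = 45 / 4312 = 0.01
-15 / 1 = -15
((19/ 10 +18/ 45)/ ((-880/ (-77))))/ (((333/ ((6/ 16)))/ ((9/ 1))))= 483/ 236800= 0.00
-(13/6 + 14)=-16.17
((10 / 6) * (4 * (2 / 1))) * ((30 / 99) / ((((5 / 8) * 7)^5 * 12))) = 131072 / 623959875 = 0.00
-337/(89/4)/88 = -337/1958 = -0.17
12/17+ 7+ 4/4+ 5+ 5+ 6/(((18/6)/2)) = 386/17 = 22.71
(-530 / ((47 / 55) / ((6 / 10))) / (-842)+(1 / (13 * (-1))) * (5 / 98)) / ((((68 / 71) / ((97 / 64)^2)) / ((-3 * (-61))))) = 1349920893725715 / 7021311524864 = 192.26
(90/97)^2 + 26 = 252734/9409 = 26.86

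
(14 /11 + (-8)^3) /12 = -2809 /66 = -42.56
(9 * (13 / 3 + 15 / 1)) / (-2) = -87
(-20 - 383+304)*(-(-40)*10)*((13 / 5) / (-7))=102960 / 7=14708.57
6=6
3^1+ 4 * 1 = 7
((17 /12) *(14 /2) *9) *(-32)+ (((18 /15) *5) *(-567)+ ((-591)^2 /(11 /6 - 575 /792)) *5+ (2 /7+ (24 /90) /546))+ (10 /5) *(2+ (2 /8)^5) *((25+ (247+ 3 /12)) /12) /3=1570913.67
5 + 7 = 12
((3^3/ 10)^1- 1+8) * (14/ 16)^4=232897/ 40960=5.69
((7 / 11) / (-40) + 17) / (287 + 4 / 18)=1431 / 24200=0.06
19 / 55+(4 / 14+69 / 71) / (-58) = 513319 / 1585430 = 0.32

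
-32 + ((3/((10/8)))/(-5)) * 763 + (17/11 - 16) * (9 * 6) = -324166/275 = -1178.79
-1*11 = -11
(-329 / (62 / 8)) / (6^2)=-329 / 279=-1.18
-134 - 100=-234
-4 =-4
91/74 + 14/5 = 1491/370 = 4.03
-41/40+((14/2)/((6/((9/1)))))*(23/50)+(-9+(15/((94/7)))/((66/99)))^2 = 50765323/883600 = 57.45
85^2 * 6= 43350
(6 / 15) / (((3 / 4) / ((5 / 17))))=8 / 51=0.16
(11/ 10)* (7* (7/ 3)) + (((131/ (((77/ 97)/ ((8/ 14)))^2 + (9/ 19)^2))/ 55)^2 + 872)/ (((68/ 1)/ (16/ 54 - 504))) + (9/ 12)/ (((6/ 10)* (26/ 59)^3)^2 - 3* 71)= -28832577631061125709675275301561285723/ 4469923327628630291864024281110300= -6450.35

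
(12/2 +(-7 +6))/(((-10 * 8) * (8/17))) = -17/128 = -0.13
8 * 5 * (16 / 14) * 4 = 1280 / 7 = 182.86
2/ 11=0.18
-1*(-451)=451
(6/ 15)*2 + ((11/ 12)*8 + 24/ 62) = 3962/ 465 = 8.52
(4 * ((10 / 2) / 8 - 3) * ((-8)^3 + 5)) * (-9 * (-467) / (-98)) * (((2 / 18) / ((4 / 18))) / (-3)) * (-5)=-67479165 / 392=-172140.73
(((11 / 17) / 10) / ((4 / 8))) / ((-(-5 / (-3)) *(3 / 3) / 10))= -66 / 85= -0.78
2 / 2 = 1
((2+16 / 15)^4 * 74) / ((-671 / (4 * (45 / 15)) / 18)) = -2106.83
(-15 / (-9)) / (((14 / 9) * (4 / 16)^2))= 120 / 7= 17.14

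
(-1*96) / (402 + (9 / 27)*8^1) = -144 / 607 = -0.24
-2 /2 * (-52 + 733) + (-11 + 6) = -686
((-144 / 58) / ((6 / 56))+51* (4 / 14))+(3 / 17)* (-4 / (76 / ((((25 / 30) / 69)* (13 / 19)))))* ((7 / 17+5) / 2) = -546488497 / 63536361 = -8.60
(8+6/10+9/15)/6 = 1.53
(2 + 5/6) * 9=51/2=25.50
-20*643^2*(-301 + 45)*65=137595827200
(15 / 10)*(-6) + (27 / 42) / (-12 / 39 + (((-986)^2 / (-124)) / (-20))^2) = -16126839092073 / 1791871843097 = -9.00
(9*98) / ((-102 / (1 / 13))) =-147 / 221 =-0.67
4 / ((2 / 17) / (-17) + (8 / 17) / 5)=45.87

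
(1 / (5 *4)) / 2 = 1 / 40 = 0.02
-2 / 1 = -2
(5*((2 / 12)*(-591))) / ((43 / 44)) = -21670 / 43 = -503.95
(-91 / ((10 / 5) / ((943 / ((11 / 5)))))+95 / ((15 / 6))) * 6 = -1284687 / 11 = -116789.73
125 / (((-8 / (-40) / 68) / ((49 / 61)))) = 2082500 / 61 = 34139.34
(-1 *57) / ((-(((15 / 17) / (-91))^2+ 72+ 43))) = 136412913 / 275219260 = 0.50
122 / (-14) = -61 / 7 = -8.71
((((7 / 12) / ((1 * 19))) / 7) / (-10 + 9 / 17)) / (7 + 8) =-17 / 550620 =-0.00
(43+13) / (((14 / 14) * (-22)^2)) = 14 / 121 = 0.12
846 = 846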